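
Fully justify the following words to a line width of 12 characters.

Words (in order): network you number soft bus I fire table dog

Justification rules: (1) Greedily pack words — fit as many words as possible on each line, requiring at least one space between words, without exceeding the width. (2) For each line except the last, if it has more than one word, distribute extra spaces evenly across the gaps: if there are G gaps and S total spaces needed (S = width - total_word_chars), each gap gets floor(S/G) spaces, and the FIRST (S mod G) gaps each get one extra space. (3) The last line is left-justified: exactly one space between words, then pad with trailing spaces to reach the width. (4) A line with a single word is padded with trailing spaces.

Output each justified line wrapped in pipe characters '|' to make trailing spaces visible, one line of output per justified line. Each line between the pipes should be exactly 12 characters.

Answer: |network  you|
|number  soft|
|bus  I  fire|
|table dog   |

Derivation:
Line 1: ['network', 'you'] (min_width=11, slack=1)
Line 2: ['number', 'soft'] (min_width=11, slack=1)
Line 3: ['bus', 'I', 'fire'] (min_width=10, slack=2)
Line 4: ['table', 'dog'] (min_width=9, slack=3)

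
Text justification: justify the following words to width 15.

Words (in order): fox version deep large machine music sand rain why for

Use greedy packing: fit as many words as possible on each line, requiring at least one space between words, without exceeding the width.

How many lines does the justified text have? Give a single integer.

Line 1: ['fox', 'version'] (min_width=11, slack=4)
Line 2: ['deep', 'large'] (min_width=10, slack=5)
Line 3: ['machine', 'music'] (min_width=13, slack=2)
Line 4: ['sand', 'rain', 'why'] (min_width=13, slack=2)
Line 5: ['for'] (min_width=3, slack=12)
Total lines: 5

Answer: 5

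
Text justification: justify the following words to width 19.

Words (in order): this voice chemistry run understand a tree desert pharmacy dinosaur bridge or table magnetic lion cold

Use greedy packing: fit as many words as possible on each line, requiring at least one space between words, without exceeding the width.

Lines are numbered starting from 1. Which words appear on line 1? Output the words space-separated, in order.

Answer: this voice

Derivation:
Line 1: ['this', 'voice'] (min_width=10, slack=9)
Line 2: ['chemistry', 'run'] (min_width=13, slack=6)
Line 3: ['understand', 'a', 'tree'] (min_width=17, slack=2)
Line 4: ['desert', 'pharmacy'] (min_width=15, slack=4)
Line 5: ['dinosaur', 'bridge', 'or'] (min_width=18, slack=1)
Line 6: ['table', 'magnetic', 'lion'] (min_width=19, slack=0)
Line 7: ['cold'] (min_width=4, slack=15)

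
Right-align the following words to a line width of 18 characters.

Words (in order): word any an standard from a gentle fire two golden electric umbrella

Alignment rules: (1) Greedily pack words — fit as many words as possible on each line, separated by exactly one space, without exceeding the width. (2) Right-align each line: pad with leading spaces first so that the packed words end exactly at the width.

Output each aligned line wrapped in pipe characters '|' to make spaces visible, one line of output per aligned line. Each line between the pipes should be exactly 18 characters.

Line 1: ['word', 'any', 'an'] (min_width=11, slack=7)
Line 2: ['standard', 'from', 'a'] (min_width=15, slack=3)
Line 3: ['gentle', 'fire', 'two'] (min_width=15, slack=3)
Line 4: ['golden', 'electric'] (min_width=15, slack=3)
Line 5: ['umbrella'] (min_width=8, slack=10)

Answer: |       word any an|
|   standard from a|
|   gentle fire two|
|   golden electric|
|          umbrella|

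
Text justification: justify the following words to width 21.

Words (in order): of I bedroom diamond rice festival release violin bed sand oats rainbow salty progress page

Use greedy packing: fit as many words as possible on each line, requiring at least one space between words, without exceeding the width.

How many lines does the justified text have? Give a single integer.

Answer: 5

Derivation:
Line 1: ['of', 'I', 'bedroom', 'diamond'] (min_width=20, slack=1)
Line 2: ['rice', 'festival', 'release'] (min_width=21, slack=0)
Line 3: ['violin', 'bed', 'sand', 'oats'] (min_width=20, slack=1)
Line 4: ['rainbow', 'salty'] (min_width=13, slack=8)
Line 5: ['progress', 'page'] (min_width=13, slack=8)
Total lines: 5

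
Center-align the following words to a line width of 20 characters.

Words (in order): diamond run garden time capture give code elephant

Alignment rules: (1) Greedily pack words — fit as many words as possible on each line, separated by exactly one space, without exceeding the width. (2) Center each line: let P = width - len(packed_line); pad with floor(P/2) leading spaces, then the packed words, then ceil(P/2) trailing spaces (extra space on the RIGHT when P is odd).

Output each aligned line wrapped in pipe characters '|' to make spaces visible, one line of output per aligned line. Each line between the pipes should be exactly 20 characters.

Line 1: ['diamond', 'run', 'garden'] (min_width=18, slack=2)
Line 2: ['time', 'capture', 'give'] (min_width=17, slack=3)
Line 3: ['code', 'elephant'] (min_width=13, slack=7)

Answer: | diamond run garden |
| time capture give  |
|   code elephant    |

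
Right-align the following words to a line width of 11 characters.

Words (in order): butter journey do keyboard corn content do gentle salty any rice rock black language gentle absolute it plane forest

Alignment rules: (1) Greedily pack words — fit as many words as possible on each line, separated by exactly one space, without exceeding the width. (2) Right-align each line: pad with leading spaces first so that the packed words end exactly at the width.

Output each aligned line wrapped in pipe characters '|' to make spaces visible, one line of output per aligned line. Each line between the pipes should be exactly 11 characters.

Answer: |     butter|
| journey do|
|   keyboard|
|       corn|
| content do|
|     gentle|
|  salty any|
|  rice rock|
|      black|
|   language|
|     gentle|
|absolute it|
|      plane|
|     forest|

Derivation:
Line 1: ['butter'] (min_width=6, slack=5)
Line 2: ['journey', 'do'] (min_width=10, slack=1)
Line 3: ['keyboard'] (min_width=8, slack=3)
Line 4: ['corn'] (min_width=4, slack=7)
Line 5: ['content', 'do'] (min_width=10, slack=1)
Line 6: ['gentle'] (min_width=6, slack=5)
Line 7: ['salty', 'any'] (min_width=9, slack=2)
Line 8: ['rice', 'rock'] (min_width=9, slack=2)
Line 9: ['black'] (min_width=5, slack=6)
Line 10: ['language'] (min_width=8, slack=3)
Line 11: ['gentle'] (min_width=6, slack=5)
Line 12: ['absolute', 'it'] (min_width=11, slack=0)
Line 13: ['plane'] (min_width=5, slack=6)
Line 14: ['forest'] (min_width=6, slack=5)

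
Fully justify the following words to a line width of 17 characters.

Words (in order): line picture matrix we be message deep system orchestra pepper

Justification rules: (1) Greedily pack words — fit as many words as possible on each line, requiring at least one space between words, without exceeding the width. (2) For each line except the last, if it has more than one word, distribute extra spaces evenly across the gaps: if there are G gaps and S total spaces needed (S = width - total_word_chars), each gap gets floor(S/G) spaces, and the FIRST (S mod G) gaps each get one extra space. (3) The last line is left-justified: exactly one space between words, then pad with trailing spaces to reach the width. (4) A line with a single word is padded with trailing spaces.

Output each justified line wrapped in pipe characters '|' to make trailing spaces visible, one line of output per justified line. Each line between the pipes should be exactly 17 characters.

Answer: |line      picture|
|matrix    we   be|
|message      deep|
|system  orchestra|
|pepper           |

Derivation:
Line 1: ['line', 'picture'] (min_width=12, slack=5)
Line 2: ['matrix', 'we', 'be'] (min_width=12, slack=5)
Line 3: ['message', 'deep'] (min_width=12, slack=5)
Line 4: ['system', 'orchestra'] (min_width=16, slack=1)
Line 5: ['pepper'] (min_width=6, slack=11)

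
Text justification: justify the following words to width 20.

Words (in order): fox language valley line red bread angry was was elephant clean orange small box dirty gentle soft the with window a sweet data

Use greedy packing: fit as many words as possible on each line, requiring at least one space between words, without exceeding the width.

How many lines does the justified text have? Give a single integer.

Answer: 7

Derivation:
Line 1: ['fox', 'language', 'valley'] (min_width=19, slack=1)
Line 2: ['line', 'red', 'bread', 'angry'] (min_width=20, slack=0)
Line 3: ['was', 'was', 'elephant'] (min_width=16, slack=4)
Line 4: ['clean', 'orange', 'small'] (min_width=18, slack=2)
Line 5: ['box', 'dirty', 'gentle'] (min_width=16, slack=4)
Line 6: ['soft', 'the', 'with', 'window'] (min_width=20, slack=0)
Line 7: ['a', 'sweet', 'data'] (min_width=12, slack=8)
Total lines: 7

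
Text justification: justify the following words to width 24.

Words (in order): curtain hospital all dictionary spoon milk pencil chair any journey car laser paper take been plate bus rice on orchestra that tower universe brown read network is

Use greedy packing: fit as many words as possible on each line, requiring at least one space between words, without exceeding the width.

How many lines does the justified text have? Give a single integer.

Answer: 8

Derivation:
Line 1: ['curtain', 'hospital', 'all'] (min_width=20, slack=4)
Line 2: ['dictionary', 'spoon', 'milk'] (min_width=21, slack=3)
Line 3: ['pencil', 'chair', 'any', 'journey'] (min_width=24, slack=0)
Line 4: ['car', 'laser', 'paper', 'take'] (min_width=20, slack=4)
Line 5: ['been', 'plate', 'bus', 'rice', 'on'] (min_width=22, slack=2)
Line 6: ['orchestra', 'that', 'tower'] (min_width=20, slack=4)
Line 7: ['universe', 'brown', 'read'] (min_width=19, slack=5)
Line 8: ['network', 'is'] (min_width=10, slack=14)
Total lines: 8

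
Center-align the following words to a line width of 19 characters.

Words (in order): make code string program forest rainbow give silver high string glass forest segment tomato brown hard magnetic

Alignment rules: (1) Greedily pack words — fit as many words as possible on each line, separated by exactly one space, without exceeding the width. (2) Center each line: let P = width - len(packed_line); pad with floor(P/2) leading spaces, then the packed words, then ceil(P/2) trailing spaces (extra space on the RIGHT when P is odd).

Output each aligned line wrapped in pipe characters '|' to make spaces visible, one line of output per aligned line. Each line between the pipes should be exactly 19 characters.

Line 1: ['make', 'code', 'string'] (min_width=16, slack=3)
Line 2: ['program', 'forest'] (min_width=14, slack=5)
Line 3: ['rainbow', 'give', 'silver'] (min_width=19, slack=0)
Line 4: ['high', 'string', 'glass'] (min_width=17, slack=2)
Line 5: ['forest', 'segment'] (min_width=14, slack=5)
Line 6: ['tomato', 'brown', 'hard'] (min_width=17, slack=2)
Line 7: ['magnetic'] (min_width=8, slack=11)

Answer: | make code string  |
|  program forest   |
|rainbow give silver|
| high string glass |
|  forest segment   |
| tomato brown hard |
|     magnetic      |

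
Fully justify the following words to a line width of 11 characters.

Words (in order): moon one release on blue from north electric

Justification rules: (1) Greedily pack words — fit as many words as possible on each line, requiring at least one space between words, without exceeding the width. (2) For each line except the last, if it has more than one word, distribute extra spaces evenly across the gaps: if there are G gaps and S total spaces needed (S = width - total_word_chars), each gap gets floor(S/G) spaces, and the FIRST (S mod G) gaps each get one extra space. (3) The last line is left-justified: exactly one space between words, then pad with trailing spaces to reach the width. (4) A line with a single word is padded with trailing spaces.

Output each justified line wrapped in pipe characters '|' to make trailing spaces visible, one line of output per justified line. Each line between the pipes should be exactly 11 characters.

Line 1: ['moon', 'one'] (min_width=8, slack=3)
Line 2: ['release', 'on'] (min_width=10, slack=1)
Line 3: ['blue', 'from'] (min_width=9, slack=2)
Line 4: ['north'] (min_width=5, slack=6)
Line 5: ['electric'] (min_width=8, slack=3)

Answer: |moon    one|
|release  on|
|blue   from|
|north      |
|electric   |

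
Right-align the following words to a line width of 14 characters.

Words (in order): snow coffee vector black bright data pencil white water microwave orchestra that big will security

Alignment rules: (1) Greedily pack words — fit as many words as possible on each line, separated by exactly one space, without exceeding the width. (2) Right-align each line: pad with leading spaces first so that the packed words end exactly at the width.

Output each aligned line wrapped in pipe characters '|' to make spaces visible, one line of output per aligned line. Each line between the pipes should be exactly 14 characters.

Line 1: ['snow', 'coffee'] (min_width=11, slack=3)
Line 2: ['vector', 'black'] (min_width=12, slack=2)
Line 3: ['bright', 'data'] (min_width=11, slack=3)
Line 4: ['pencil', 'white'] (min_width=12, slack=2)
Line 5: ['water'] (min_width=5, slack=9)
Line 6: ['microwave'] (min_width=9, slack=5)
Line 7: ['orchestra', 'that'] (min_width=14, slack=0)
Line 8: ['big', 'will'] (min_width=8, slack=6)
Line 9: ['security'] (min_width=8, slack=6)

Answer: |   snow coffee|
|  vector black|
|   bright data|
|  pencil white|
|         water|
|     microwave|
|orchestra that|
|      big will|
|      security|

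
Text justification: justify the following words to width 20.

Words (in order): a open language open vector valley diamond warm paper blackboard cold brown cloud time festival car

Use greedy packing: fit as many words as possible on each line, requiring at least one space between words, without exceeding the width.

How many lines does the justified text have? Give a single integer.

Answer: 6

Derivation:
Line 1: ['a', 'open', 'language', 'open'] (min_width=20, slack=0)
Line 2: ['vector', 'valley'] (min_width=13, slack=7)
Line 3: ['diamond', 'warm', 'paper'] (min_width=18, slack=2)
Line 4: ['blackboard', 'cold'] (min_width=15, slack=5)
Line 5: ['brown', 'cloud', 'time'] (min_width=16, slack=4)
Line 6: ['festival', 'car'] (min_width=12, slack=8)
Total lines: 6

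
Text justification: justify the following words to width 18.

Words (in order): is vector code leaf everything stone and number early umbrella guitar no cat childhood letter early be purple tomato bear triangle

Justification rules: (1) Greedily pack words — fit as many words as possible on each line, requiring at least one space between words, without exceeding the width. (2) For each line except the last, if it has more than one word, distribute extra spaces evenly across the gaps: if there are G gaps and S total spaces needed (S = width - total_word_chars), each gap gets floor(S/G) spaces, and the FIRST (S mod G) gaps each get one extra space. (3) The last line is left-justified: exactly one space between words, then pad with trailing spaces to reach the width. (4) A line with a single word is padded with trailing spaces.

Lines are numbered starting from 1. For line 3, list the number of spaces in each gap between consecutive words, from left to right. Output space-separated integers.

Line 1: ['is', 'vector', 'code'] (min_width=14, slack=4)
Line 2: ['leaf', 'everything'] (min_width=15, slack=3)
Line 3: ['stone', 'and', 'number'] (min_width=16, slack=2)
Line 4: ['early', 'umbrella'] (min_width=14, slack=4)
Line 5: ['guitar', 'no', 'cat'] (min_width=13, slack=5)
Line 6: ['childhood', 'letter'] (min_width=16, slack=2)
Line 7: ['early', 'be', 'purple'] (min_width=15, slack=3)
Line 8: ['tomato', 'bear'] (min_width=11, slack=7)
Line 9: ['triangle'] (min_width=8, slack=10)

Answer: 2 2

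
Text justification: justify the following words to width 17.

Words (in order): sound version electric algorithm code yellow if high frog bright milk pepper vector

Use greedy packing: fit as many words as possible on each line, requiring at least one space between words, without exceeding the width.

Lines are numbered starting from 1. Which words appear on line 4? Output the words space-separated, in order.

Answer: yellow if high

Derivation:
Line 1: ['sound', 'version'] (min_width=13, slack=4)
Line 2: ['electric'] (min_width=8, slack=9)
Line 3: ['algorithm', 'code'] (min_width=14, slack=3)
Line 4: ['yellow', 'if', 'high'] (min_width=14, slack=3)
Line 5: ['frog', 'bright', 'milk'] (min_width=16, slack=1)
Line 6: ['pepper', 'vector'] (min_width=13, slack=4)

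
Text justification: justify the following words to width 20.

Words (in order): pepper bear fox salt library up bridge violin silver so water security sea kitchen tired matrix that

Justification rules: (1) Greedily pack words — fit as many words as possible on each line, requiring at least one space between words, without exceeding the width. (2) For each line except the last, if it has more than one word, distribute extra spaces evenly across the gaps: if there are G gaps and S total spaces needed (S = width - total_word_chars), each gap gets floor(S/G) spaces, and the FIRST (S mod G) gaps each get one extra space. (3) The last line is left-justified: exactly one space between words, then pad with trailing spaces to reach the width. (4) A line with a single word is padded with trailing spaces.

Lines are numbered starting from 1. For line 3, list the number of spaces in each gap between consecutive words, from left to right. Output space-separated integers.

Answer: 3 3

Derivation:
Line 1: ['pepper', 'bear', 'fox', 'salt'] (min_width=20, slack=0)
Line 2: ['library', 'up', 'bridge'] (min_width=17, slack=3)
Line 3: ['violin', 'silver', 'so'] (min_width=16, slack=4)
Line 4: ['water', 'security', 'sea'] (min_width=18, slack=2)
Line 5: ['kitchen', 'tired', 'matrix'] (min_width=20, slack=0)
Line 6: ['that'] (min_width=4, slack=16)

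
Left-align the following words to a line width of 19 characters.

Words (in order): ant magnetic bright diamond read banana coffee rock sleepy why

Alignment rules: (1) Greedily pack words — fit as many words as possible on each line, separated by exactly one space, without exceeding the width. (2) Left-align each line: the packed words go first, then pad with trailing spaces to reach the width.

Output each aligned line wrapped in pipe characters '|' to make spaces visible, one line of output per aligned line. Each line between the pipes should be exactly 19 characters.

Answer: |ant magnetic bright|
|diamond read banana|
|coffee rock sleepy |
|why                |

Derivation:
Line 1: ['ant', 'magnetic', 'bright'] (min_width=19, slack=0)
Line 2: ['diamond', 'read', 'banana'] (min_width=19, slack=0)
Line 3: ['coffee', 'rock', 'sleepy'] (min_width=18, slack=1)
Line 4: ['why'] (min_width=3, slack=16)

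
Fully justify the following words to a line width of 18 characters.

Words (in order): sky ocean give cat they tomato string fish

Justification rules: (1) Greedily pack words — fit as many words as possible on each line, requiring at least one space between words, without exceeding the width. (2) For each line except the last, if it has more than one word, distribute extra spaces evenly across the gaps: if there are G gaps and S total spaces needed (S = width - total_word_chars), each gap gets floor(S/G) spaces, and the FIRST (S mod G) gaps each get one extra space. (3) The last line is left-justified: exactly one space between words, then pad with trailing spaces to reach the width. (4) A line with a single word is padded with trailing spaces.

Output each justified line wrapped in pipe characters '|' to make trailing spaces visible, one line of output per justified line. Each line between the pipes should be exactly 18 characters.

Line 1: ['sky', 'ocean', 'give', 'cat'] (min_width=18, slack=0)
Line 2: ['they', 'tomato', 'string'] (min_width=18, slack=0)
Line 3: ['fish'] (min_width=4, slack=14)

Answer: |sky ocean give cat|
|they tomato string|
|fish              |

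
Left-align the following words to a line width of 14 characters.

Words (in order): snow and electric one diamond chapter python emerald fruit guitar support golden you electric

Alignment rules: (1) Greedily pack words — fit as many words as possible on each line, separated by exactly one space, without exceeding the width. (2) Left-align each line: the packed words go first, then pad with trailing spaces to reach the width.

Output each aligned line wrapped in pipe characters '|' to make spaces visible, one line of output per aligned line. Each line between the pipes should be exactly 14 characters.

Line 1: ['snow', 'and'] (min_width=8, slack=6)
Line 2: ['electric', 'one'] (min_width=12, slack=2)
Line 3: ['diamond'] (min_width=7, slack=7)
Line 4: ['chapter', 'python'] (min_width=14, slack=0)
Line 5: ['emerald', 'fruit'] (min_width=13, slack=1)
Line 6: ['guitar', 'support'] (min_width=14, slack=0)
Line 7: ['golden', 'you'] (min_width=10, slack=4)
Line 8: ['electric'] (min_width=8, slack=6)

Answer: |snow and      |
|electric one  |
|diamond       |
|chapter python|
|emerald fruit |
|guitar support|
|golden you    |
|electric      |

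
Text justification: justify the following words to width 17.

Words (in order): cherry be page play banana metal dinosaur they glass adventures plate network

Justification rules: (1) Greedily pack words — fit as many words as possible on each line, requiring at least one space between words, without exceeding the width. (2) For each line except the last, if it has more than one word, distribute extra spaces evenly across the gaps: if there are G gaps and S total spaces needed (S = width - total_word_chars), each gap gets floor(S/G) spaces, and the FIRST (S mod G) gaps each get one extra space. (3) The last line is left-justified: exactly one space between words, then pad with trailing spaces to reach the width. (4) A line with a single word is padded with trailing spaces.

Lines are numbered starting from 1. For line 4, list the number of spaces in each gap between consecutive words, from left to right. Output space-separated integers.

Line 1: ['cherry', 'be', 'page'] (min_width=14, slack=3)
Line 2: ['play', 'banana', 'metal'] (min_width=17, slack=0)
Line 3: ['dinosaur', 'they'] (min_width=13, slack=4)
Line 4: ['glass', 'adventures'] (min_width=16, slack=1)
Line 5: ['plate', 'network'] (min_width=13, slack=4)

Answer: 2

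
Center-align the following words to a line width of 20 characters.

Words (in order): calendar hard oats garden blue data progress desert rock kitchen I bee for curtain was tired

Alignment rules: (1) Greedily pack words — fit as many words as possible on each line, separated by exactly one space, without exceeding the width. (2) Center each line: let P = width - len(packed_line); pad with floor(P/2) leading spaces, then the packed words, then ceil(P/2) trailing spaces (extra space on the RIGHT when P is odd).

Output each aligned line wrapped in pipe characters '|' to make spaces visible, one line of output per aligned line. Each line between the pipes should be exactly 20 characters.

Line 1: ['calendar', 'hard', 'oats'] (min_width=18, slack=2)
Line 2: ['garden', 'blue', 'data'] (min_width=16, slack=4)
Line 3: ['progress', 'desert', 'rock'] (min_width=20, slack=0)
Line 4: ['kitchen', 'I', 'bee', 'for'] (min_width=17, slack=3)
Line 5: ['curtain', 'was', 'tired'] (min_width=17, slack=3)

Answer: | calendar hard oats |
|  garden blue data  |
|progress desert rock|
| kitchen I bee for  |
| curtain was tired  |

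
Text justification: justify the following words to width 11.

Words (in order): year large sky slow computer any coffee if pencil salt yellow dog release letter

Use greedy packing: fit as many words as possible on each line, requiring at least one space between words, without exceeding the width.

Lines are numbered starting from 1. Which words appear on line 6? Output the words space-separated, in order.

Line 1: ['year', 'large'] (min_width=10, slack=1)
Line 2: ['sky', 'slow'] (min_width=8, slack=3)
Line 3: ['computer'] (min_width=8, slack=3)
Line 4: ['any', 'coffee'] (min_width=10, slack=1)
Line 5: ['if', 'pencil'] (min_width=9, slack=2)
Line 6: ['salt', 'yellow'] (min_width=11, slack=0)
Line 7: ['dog', 'release'] (min_width=11, slack=0)
Line 8: ['letter'] (min_width=6, slack=5)

Answer: salt yellow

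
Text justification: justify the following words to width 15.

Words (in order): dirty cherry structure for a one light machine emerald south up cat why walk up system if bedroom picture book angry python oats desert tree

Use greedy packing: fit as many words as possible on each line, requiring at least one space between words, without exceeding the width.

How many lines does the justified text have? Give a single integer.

Line 1: ['dirty', 'cherry'] (min_width=12, slack=3)
Line 2: ['structure', 'for', 'a'] (min_width=15, slack=0)
Line 3: ['one', 'light'] (min_width=9, slack=6)
Line 4: ['machine', 'emerald'] (min_width=15, slack=0)
Line 5: ['south', 'up', 'cat'] (min_width=12, slack=3)
Line 6: ['why', 'walk', 'up'] (min_width=11, slack=4)
Line 7: ['system', 'if'] (min_width=9, slack=6)
Line 8: ['bedroom', 'picture'] (min_width=15, slack=0)
Line 9: ['book', 'angry'] (min_width=10, slack=5)
Line 10: ['python', 'oats'] (min_width=11, slack=4)
Line 11: ['desert', 'tree'] (min_width=11, slack=4)
Total lines: 11

Answer: 11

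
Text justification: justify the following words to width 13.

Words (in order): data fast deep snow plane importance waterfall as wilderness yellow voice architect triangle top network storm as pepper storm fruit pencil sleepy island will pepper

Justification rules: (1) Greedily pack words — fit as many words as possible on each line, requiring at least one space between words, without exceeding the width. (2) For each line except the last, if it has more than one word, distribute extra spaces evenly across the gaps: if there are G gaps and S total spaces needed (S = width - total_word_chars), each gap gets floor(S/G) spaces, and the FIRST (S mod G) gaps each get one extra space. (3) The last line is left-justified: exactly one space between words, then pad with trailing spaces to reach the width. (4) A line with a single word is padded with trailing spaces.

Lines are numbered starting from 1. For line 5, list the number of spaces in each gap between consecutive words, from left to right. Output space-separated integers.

Answer: 2

Derivation:
Line 1: ['data', 'fast'] (min_width=9, slack=4)
Line 2: ['deep', 'snow'] (min_width=9, slack=4)
Line 3: ['plane'] (min_width=5, slack=8)
Line 4: ['importance'] (min_width=10, slack=3)
Line 5: ['waterfall', 'as'] (min_width=12, slack=1)
Line 6: ['wilderness'] (min_width=10, slack=3)
Line 7: ['yellow', 'voice'] (min_width=12, slack=1)
Line 8: ['architect'] (min_width=9, slack=4)
Line 9: ['triangle', 'top'] (min_width=12, slack=1)
Line 10: ['network', 'storm'] (min_width=13, slack=0)
Line 11: ['as', 'pepper'] (min_width=9, slack=4)
Line 12: ['storm', 'fruit'] (min_width=11, slack=2)
Line 13: ['pencil', 'sleepy'] (min_width=13, slack=0)
Line 14: ['island', 'will'] (min_width=11, slack=2)
Line 15: ['pepper'] (min_width=6, slack=7)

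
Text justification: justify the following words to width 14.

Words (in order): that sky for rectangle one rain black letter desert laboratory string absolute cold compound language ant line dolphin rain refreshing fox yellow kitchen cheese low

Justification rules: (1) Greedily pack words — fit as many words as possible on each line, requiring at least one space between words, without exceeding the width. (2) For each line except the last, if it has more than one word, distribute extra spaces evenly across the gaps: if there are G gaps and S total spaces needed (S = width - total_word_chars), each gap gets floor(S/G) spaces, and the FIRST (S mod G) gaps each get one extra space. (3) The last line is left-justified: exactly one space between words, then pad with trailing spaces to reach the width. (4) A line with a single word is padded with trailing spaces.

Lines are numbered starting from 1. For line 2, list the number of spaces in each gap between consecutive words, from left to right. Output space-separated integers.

Line 1: ['that', 'sky', 'for'] (min_width=12, slack=2)
Line 2: ['rectangle', 'one'] (min_width=13, slack=1)
Line 3: ['rain', 'black'] (min_width=10, slack=4)
Line 4: ['letter', 'desert'] (min_width=13, slack=1)
Line 5: ['laboratory'] (min_width=10, slack=4)
Line 6: ['string'] (min_width=6, slack=8)
Line 7: ['absolute', 'cold'] (min_width=13, slack=1)
Line 8: ['compound'] (min_width=8, slack=6)
Line 9: ['language', 'ant'] (min_width=12, slack=2)
Line 10: ['line', 'dolphin'] (min_width=12, slack=2)
Line 11: ['rain'] (min_width=4, slack=10)
Line 12: ['refreshing', 'fox'] (min_width=14, slack=0)
Line 13: ['yellow', 'kitchen'] (min_width=14, slack=0)
Line 14: ['cheese', 'low'] (min_width=10, slack=4)

Answer: 2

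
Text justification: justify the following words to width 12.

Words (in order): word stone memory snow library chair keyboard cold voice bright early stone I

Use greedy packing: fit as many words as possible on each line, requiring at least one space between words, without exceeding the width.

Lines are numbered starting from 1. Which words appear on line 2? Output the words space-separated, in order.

Answer: memory snow

Derivation:
Line 1: ['word', 'stone'] (min_width=10, slack=2)
Line 2: ['memory', 'snow'] (min_width=11, slack=1)
Line 3: ['library'] (min_width=7, slack=5)
Line 4: ['chair'] (min_width=5, slack=7)
Line 5: ['keyboard'] (min_width=8, slack=4)
Line 6: ['cold', 'voice'] (min_width=10, slack=2)
Line 7: ['bright', 'early'] (min_width=12, slack=0)
Line 8: ['stone', 'I'] (min_width=7, slack=5)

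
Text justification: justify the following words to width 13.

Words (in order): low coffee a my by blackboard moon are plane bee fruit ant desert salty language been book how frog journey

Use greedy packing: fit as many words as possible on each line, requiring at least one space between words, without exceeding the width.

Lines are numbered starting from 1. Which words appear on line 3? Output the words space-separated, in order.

Answer: blackboard

Derivation:
Line 1: ['low', 'coffee', 'a'] (min_width=12, slack=1)
Line 2: ['my', 'by'] (min_width=5, slack=8)
Line 3: ['blackboard'] (min_width=10, slack=3)
Line 4: ['moon', 'are'] (min_width=8, slack=5)
Line 5: ['plane', 'bee'] (min_width=9, slack=4)
Line 6: ['fruit', 'ant'] (min_width=9, slack=4)
Line 7: ['desert', 'salty'] (min_width=12, slack=1)
Line 8: ['language', 'been'] (min_width=13, slack=0)
Line 9: ['book', 'how', 'frog'] (min_width=13, slack=0)
Line 10: ['journey'] (min_width=7, slack=6)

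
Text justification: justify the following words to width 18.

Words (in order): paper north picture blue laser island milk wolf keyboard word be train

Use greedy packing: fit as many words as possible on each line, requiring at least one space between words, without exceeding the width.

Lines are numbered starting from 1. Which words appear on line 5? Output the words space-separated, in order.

Line 1: ['paper', 'north'] (min_width=11, slack=7)
Line 2: ['picture', 'blue', 'laser'] (min_width=18, slack=0)
Line 3: ['island', 'milk', 'wolf'] (min_width=16, slack=2)
Line 4: ['keyboard', 'word', 'be'] (min_width=16, slack=2)
Line 5: ['train'] (min_width=5, slack=13)

Answer: train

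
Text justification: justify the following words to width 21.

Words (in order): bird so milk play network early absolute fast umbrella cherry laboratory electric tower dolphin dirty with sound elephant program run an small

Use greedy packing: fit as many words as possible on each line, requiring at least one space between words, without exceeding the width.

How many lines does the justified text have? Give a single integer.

Answer: 8

Derivation:
Line 1: ['bird', 'so', 'milk', 'play'] (min_width=17, slack=4)
Line 2: ['network', 'early'] (min_width=13, slack=8)
Line 3: ['absolute', 'fast'] (min_width=13, slack=8)
Line 4: ['umbrella', 'cherry'] (min_width=15, slack=6)
Line 5: ['laboratory', 'electric'] (min_width=19, slack=2)
Line 6: ['tower', 'dolphin', 'dirty'] (min_width=19, slack=2)
Line 7: ['with', 'sound', 'elephant'] (min_width=19, slack=2)
Line 8: ['program', 'run', 'an', 'small'] (min_width=20, slack=1)
Total lines: 8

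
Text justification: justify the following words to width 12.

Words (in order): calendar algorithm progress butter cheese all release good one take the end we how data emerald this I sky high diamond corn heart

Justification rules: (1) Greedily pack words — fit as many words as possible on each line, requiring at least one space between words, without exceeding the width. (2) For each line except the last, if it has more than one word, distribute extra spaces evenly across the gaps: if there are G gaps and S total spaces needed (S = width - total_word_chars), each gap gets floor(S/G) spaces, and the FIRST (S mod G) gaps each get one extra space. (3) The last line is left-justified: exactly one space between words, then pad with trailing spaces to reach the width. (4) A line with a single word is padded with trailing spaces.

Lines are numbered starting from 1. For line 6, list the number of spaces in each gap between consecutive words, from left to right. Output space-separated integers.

Line 1: ['calendar'] (min_width=8, slack=4)
Line 2: ['algorithm'] (min_width=9, slack=3)
Line 3: ['progress'] (min_width=8, slack=4)
Line 4: ['butter'] (min_width=6, slack=6)
Line 5: ['cheese', 'all'] (min_width=10, slack=2)
Line 6: ['release', 'good'] (min_width=12, slack=0)
Line 7: ['one', 'take', 'the'] (min_width=12, slack=0)
Line 8: ['end', 'we', 'how'] (min_width=10, slack=2)
Line 9: ['data', 'emerald'] (min_width=12, slack=0)
Line 10: ['this', 'I', 'sky'] (min_width=10, slack=2)
Line 11: ['high', 'diamond'] (min_width=12, slack=0)
Line 12: ['corn', 'heart'] (min_width=10, slack=2)

Answer: 1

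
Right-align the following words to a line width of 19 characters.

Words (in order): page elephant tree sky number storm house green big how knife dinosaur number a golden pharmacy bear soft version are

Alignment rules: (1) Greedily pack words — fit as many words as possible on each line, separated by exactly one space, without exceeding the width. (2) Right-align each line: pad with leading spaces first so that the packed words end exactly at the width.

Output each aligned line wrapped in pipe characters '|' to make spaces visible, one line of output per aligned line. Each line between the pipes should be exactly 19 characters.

Line 1: ['page', 'elephant', 'tree'] (min_width=18, slack=1)
Line 2: ['sky', 'number', 'storm'] (min_width=16, slack=3)
Line 3: ['house', 'green', 'big', 'how'] (min_width=19, slack=0)
Line 4: ['knife', 'dinosaur'] (min_width=14, slack=5)
Line 5: ['number', 'a', 'golden'] (min_width=15, slack=4)
Line 6: ['pharmacy', 'bear', 'soft'] (min_width=18, slack=1)
Line 7: ['version', 'are'] (min_width=11, slack=8)

Answer: | page elephant tree|
|   sky number storm|
|house green big how|
|     knife dinosaur|
|    number a golden|
| pharmacy bear soft|
|        version are|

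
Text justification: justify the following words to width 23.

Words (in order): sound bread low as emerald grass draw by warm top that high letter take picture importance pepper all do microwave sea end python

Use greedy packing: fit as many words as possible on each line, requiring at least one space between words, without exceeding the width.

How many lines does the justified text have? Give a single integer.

Answer: 7

Derivation:
Line 1: ['sound', 'bread', 'low', 'as'] (min_width=18, slack=5)
Line 2: ['emerald', 'grass', 'draw', 'by'] (min_width=21, slack=2)
Line 3: ['warm', 'top', 'that', 'high'] (min_width=18, slack=5)
Line 4: ['letter', 'take', 'picture'] (min_width=19, slack=4)
Line 5: ['importance', 'pepper', 'all'] (min_width=21, slack=2)
Line 6: ['do', 'microwave', 'sea', 'end'] (min_width=20, slack=3)
Line 7: ['python'] (min_width=6, slack=17)
Total lines: 7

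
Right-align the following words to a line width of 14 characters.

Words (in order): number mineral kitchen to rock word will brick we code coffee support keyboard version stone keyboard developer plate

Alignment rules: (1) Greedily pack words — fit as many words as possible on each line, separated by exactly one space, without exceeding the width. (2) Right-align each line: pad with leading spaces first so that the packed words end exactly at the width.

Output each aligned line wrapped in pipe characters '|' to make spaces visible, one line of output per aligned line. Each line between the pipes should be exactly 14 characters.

Line 1: ['number', 'mineral'] (min_width=14, slack=0)
Line 2: ['kitchen', 'to'] (min_width=10, slack=4)
Line 3: ['rock', 'word', 'will'] (min_width=14, slack=0)
Line 4: ['brick', 'we', 'code'] (min_width=13, slack=1)
Line 5: ['coffee', 'support'] (min_width=14, slack=0)
Line 6: ['keyboard'] (min_width=8, slack=6)
Line 7: ['version', 'stone'] (min_width=13, slack=1)
Line 8: ['keyboard'] (min_width=8, slack=6)
Line 9: ['developer'] (min_width=9, slack=5)
Line 10: ['plate'] (min_width=5, slack=9)

Answer: |number mineral|
|    kitchen to|
|rock word will|
| brick we code|
|coffee support|
|      keyboard|
| version stone|
|      keyboard|
|     developer|
|         plate|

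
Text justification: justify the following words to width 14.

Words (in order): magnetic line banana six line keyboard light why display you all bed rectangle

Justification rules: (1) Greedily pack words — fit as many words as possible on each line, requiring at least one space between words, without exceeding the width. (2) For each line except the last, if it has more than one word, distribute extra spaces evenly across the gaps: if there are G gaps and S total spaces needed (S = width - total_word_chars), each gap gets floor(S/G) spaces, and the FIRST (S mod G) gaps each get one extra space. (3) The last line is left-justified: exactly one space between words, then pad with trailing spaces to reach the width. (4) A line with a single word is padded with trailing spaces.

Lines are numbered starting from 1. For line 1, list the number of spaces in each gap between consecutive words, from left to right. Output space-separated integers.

Line 1: ['magnetic', 'line'] (min_width=13, slack=1)
Line 2: ['banana', 'six'] (min_width=10, slack=4)
Line 3: ['line', 'keyboard'] (min_width=13, slack=1)
Line 4: ['light', 'why'] (min_width=9, slack=5)
Line 5: ['display', 'you'] (min_width=11, slack=3)
Line 6: ['all', 'bed'] (min_width=7, slack=7)
Line 7: ['rectangle'] (min_width=9, slack=5)

Answer: 2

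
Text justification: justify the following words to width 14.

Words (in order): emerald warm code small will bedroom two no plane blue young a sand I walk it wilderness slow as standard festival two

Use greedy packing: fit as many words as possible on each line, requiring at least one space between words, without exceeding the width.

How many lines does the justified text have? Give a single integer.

Answer: 10

Derivation:
Line 1: ['emerald', 'warm'] (min_width=12, slack=2)
Line 2: ['code', 'small'] (min_width=10, slack=4)
Line 3: ['will', 'bedroom'] (min_width=12, slack=2)
Line 4: ['two', 'no', 'plane'] (min_width=12, slack=2)
Line 5: ['blue', 'young', 'a'] (min_width=12, slack=2)
Line 6: ['sand', 'I', 'walk', 'it'] (min_width=14, slack=0)
Line 7: ['wilderness'] (min_width=10, slack=4)
Line 8: ['slow', 'as'] (min_width=7, slack=7)
Line 9: ['standard'] (min_width=8, slack=6)
Line 10: ['festival', 'two'] (min_width=12, slack=2)
Total lines: 10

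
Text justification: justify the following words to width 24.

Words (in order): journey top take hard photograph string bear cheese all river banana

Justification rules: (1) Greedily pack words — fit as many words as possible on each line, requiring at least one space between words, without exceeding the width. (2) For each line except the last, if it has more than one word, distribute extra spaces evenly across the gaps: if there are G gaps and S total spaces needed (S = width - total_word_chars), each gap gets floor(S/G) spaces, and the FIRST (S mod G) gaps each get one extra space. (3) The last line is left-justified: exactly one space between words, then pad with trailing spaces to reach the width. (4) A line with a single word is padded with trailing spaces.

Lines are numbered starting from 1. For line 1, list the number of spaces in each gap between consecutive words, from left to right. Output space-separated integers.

Line 1: ['journey', 'top', 'take', 'hard'] (min_width=21, slack=3)
Line 2: ['photograph', 'string', 'bear'] (min_width=22, slack=2)
Line 3: ['cheese', 'all', 'river', 'banana'] (min_width=23, slack=1)

Answer: 2 2 2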